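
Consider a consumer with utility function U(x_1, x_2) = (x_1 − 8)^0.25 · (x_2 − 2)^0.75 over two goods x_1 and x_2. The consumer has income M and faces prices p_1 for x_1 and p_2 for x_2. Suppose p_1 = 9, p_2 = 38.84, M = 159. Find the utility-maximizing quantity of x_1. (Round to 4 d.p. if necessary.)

Let x_1' = x_1−8, x_2' = x_2−2. MRS = (1/3)·x_2'/x_1' = p_1/p_2.
After buying the subsistence bundle (8, 2), a share 0.25 of the remaining income goes to x_1: x_1* = 8 + 0.25·(M − 8p_1 − 2p_2)/p_1.
Discretionary income = 159 − 8·9 − 2·38.84 = 9.32; x_1* = 8 + 0.25·9.32/9 = 8.2589.

x_1* = 8.2589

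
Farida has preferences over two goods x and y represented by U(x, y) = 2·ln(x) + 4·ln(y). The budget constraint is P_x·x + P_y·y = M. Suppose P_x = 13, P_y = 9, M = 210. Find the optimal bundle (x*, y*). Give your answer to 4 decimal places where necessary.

MU_x/MU_y = (2·y)/(4·x); tangency sets this equal to P_x/P_y.
Rearranging, P_y·y = 2·P_x·x. Substituting into the budget gives P_x·x·(1 + 2) = M.
Demand: x*(P_x,P_y,M) = 1/3·M/P_x and y* = 2/3·M/P_y.
At P_x=13, P_y=9, M=210: x* = 1/3·210/13 = 5.3846, y* = 15.5556.

x* = 5.3846, y* = 15.5556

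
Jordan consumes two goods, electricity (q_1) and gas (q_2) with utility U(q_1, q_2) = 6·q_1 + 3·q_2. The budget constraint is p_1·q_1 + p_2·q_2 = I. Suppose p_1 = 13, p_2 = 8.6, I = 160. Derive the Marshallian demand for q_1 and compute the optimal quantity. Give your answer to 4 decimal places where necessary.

q_1* = 12.3077

Linear utility — the consumer picks whichever good has higher MU/price: 6/13 = 0.4615 vs 3/8.6 = 0.3488.
q_1 gives more utility per dollar, so spend all income on q_1: q_1* = I/p_1, q_2* = 0.
Numerically: q_1* = 12.3077, q_2* = 0.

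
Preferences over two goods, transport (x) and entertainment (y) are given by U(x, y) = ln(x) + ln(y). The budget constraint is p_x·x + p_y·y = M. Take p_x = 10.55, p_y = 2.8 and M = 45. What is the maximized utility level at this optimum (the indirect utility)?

V = 2.8413

Tangency: MRS = y/x = p_x/p_y.
Rearranging, p_y·y = p_x·x. Substituting into the budget gives p_x·x·(1 + 1) = M.
Demand: x*(p_x,p_y,M) = 0.5·M/p_x and y* = 0.5·M/p_y.
At p_x=10.55, p_y=2.8, M=45: x* = 0.5·45/10.55 = 2.1327, y* = 8.0357.
Utility at the optimum: U(2.1327, 8.0357) = 2.8413.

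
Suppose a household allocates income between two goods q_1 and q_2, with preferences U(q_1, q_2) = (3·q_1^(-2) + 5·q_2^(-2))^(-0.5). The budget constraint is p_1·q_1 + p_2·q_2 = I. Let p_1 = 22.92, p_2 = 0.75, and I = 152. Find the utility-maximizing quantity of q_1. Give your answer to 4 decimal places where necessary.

MU_q_1 ∝ 3·q_1^(-3), MU_q_2 ∝ 5·q_2^(-3), so MRS = (3/5)·(q_2/q_1)^(3) = p_1/p_2.
Solve for the ratio: q_2/q_1 = [(5/3)·p_1/p_2]^(1/3).
Substitute q_2 = (q_2/q_1)·q_1 into the budget: q_1* = I/(p_1 + p_2·(q_2/q_1)).
Numerically q_2/q_1 = 3.706813, so q_1* = 152/(22.92 + 0.75·3.706813) = 5.9144.

q_1* = 5.9144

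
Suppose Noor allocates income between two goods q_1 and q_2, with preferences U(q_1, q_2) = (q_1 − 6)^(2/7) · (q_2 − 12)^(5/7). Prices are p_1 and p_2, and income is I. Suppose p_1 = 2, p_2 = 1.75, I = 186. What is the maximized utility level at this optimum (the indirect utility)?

MRS = (2/5)·(q_2−12)/(q_1−6). Tangency with p_1/p_2 gives q_2−12 = (5/2)·(p_1/p_2)·(q_1−6).
After buying the subsistence bundle (6, 12), a share 2/7 of the remaining income goes to q_1: q_1* = 6 + 2/7·(I − 6p_1 − 12p_2)/p_1.
Discretionary income = 186 − 6·2 − 12·1.75 = 153; q_1* = 6 + 2/7·153/2 = 27.8571; q_2* = 12 + 5/7·153/1.75 = 74.449.
Utility at the optimum: U(27.8571, 74.449) = 46.2657.

V = 46.2657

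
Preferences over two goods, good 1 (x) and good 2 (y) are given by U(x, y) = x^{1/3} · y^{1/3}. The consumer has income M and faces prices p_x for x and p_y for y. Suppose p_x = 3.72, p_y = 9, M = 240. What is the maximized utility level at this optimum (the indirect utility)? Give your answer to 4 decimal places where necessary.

V = 7.5485

Demand: x*(p_x,p_y,M) = 0.5·M/p_x and y* = 0.5·M/p_y.
At p_x=3.72, p_y=9, M=240: x* = 0.5·240/3.72 = 32.2581, y* = 13.3333.
Utility at the optimum: U(32.2581, 13.3333) = 7.5485.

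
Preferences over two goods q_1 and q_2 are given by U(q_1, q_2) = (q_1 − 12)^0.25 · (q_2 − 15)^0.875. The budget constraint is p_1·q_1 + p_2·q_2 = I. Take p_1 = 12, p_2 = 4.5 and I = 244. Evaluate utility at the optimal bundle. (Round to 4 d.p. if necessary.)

MRS = (2/7)·(q_2−15)/(q_1−12). Tangency with p_1/p_2 gives q_2−15 = (7/2)·(p_1/p_2)·(q_1−12).
After buying the subsistence bundle (12, 15), a share 2/9 of the remaining income goes to q_1: q_1* = 12 + 2/9·(I − 12p_1 − 15p_2)/p_1.
Discretionary income = 244 − 12·12 − 15·4.5 = 32.5; q_1* = 12 + 2/9·32.5/12 = 12.6019; q_2* = 15 + 7/9·32.5/4.5 = 20.6173.
Utility at the optimum: U(12.6019, 20.6173) = 3.9876.

V = 3.9876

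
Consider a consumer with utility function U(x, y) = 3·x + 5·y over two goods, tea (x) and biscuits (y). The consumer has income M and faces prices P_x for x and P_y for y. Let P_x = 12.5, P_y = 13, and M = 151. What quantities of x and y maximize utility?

x* = 0, y* = 11.6154

Linear utility — the consumer picks whichever good has higher MU/price: 3/12.5 = 0.24 vs 5/13 = 0.3846.
y gives more utility per dollar, so spend all income on y: y* = M/P_y, x* = 0.
Numerically: x* = 0, y* = 11.6154.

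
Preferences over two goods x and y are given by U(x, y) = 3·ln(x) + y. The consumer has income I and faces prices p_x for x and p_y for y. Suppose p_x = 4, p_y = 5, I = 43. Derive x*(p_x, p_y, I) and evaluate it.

x* = 3.75

So x*(p_x,p_y) = 3·p_y/p_x, independent of income; and y* = (I − 3·p_y)/p_y.
At the given prices: x* = 3·5/4 = 3.75.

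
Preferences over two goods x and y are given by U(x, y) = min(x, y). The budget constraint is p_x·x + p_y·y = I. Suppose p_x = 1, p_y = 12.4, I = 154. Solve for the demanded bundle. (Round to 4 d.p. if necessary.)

With perfect complements, no substitution: consume in ratio x:y = 1:1.
Budget: p_x·x + p_y·x = I, so (p_x + p_y)·x = I.
Demand: x*(p_x,p_y,I) = I/(p_x + p_y), y* = I/(p_x + p_y).
Here 1 + 12.4 = 13.4, giving x* = 11.4925 and y* = 11.4925.

x* = 11.4925, y* = 11.4925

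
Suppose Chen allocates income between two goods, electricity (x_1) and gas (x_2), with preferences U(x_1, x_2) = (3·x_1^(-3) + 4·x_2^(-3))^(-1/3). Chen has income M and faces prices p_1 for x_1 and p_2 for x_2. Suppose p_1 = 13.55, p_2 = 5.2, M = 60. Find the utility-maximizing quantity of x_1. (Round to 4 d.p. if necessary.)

MRS = MU_x_1/MU_x_2 = (3/4)·(x_2/x_1)^(4). Set equal to p_1/p_2.
Hence x_2/x_1 = ((4/3)·p_1/p_2)^(1/(4)), i.e. raised to the 0.25 power.
With the ratio pinned down, the budget gives x_1* = M/(p_1 + p_2·(x_2/x_1)) and x_2* = (x_2/x_1)·x_1*.
Numerically x_2/x_1 = 1.36527, so x_1* = 60/(13.55 + 5.2·1.36527) = 2.9057.

x_1* = 2.9057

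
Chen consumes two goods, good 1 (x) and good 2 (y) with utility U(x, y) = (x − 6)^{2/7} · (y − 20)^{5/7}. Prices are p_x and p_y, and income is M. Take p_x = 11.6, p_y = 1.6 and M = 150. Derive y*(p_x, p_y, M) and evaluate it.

Discretionary income = 150 − 6·11.6 − 20·1.6 = 48.4; y* = 20 + 5/7·48.4/1.6 = 41.6071.

y* = 41.6071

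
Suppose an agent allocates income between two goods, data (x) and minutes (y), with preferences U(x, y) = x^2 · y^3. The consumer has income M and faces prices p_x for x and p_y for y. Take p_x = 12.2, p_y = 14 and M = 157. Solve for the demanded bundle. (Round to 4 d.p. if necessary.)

MU_x/MU_y = (2·y)/(3·x); tangency sets this equal to p_x/p_y.
So 2·p_y·y = 3·p_x·x; combined with the budget, a share 0.4 of income goes to x.
Demand: x*(p_x,p_y,M) = 0.4·M/p_x and y* = 0.6·M/p_y.
At p_x=12.2, p_y=14, M=157: x* = 0.4·157/12.2 = 5.1475, y* = 6.7286.

x* = 5.1475, y* = 6.7286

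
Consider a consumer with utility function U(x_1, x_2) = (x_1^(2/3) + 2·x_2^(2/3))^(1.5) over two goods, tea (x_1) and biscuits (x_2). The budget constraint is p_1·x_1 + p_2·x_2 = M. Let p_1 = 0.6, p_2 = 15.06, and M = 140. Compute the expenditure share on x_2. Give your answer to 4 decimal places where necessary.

share on x_2 = 0.0125

Numerically x_2/x_1 = 0.000506, so x_1* = 140/(0.6 + 15.06·0.000506) = 230.4076 and x_2* = 0.000506·230.4076 = 0.1166.
Expenditure on x_2: 15.06·0.1166 = 1.7555; share = 0.0125.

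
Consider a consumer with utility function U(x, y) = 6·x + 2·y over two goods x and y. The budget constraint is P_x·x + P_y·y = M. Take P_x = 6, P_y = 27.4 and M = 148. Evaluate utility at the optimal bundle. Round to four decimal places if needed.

V = 148

Perfect substitutes: compare marginal utility per dollar. 6/P_x vs 2/P_y → 1 vs 0.073.
x gives more utility per dollar, so spend all income on x: x* = M/P_x, y* = 0.
Numerically: x* = 24.6667, y* = 0.
Utility at the optimum: U(24.6667, 0) = 148.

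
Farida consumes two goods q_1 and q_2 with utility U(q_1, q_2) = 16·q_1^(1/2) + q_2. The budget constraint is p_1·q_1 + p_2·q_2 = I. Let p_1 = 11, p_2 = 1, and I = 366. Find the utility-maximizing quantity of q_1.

q_1* = 0.5289

Set MRS = p_1/p_2: 8·q_1^(−1/2) = p_1/p_2.
Thus q_1* = (8·p_2/p_1)² — independent of I — with the rest of income spent on q_2.
Plugging in: q_1* = (8·1/11)² = 0.5289.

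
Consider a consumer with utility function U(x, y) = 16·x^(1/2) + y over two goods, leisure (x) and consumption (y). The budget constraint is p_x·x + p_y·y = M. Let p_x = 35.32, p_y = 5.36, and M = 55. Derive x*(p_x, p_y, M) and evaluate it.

MU_x = 8/√x, MU_y = 1. Tangency: 8/√x = p_x/p_y.
Solve: √x = 8·p_y/p_x, so x*(p_x,p_y) = (8·p_y/p_x)², and y* = (M − p_x·x*)/p_y.
Plugging in: x* = (8·5.36/35.32)² = 1.4739.

x* = 1.4739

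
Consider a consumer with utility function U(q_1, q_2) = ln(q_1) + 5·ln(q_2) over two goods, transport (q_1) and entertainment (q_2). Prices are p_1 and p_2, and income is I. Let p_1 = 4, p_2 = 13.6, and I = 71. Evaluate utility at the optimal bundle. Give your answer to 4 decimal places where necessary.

Tangency: MRS = (1/5)·q_2/q_1 = p_1/p_2.
So p_2·q_2 = 5·p_1·q_1; combined with the budget, a share 1/6 of income goes to q_1.
Demand: q_1*(p_1,p_2,I) = 1/6·I/p_1 and q_2* = 5/6·I/p_2.
At p_1=4, p_2=13.6, I=71: q_1* = 1/6·71/4 = 2.9583, q_2* = 4.3505.
Utility at the optimum: U(2.9583, 4.3505) = 8.4361.

V = 8.4361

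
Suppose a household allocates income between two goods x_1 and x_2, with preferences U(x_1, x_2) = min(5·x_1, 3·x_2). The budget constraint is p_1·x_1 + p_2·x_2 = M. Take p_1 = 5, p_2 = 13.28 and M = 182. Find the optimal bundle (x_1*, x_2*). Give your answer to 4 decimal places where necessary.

x_1* = 6.7076, x_2* = 11.1794

With perfect complements, no substitution: consume in ratio x_1:x_2 = 3:5.
Budget: p_1·x_1 + p_2·(5/3)·x_1 = M, so (3·p_1 + 5·p_2)·x_1 = 3·M.
Demand: x_1*(p_1,p_2,M) = 3·M/(3·p_1 + 5·p_2), x_2* = 5·M/(3·p_1 + 5·p_2).
Here 3·5 + 5·13.28 = 81.4, giving x_1* = 6.7076 and x_2* = 11.1794.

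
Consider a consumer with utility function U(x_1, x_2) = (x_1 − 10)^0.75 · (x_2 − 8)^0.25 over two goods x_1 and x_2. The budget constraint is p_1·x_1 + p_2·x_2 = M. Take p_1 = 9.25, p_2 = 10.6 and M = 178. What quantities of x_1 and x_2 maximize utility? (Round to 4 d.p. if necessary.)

x_1* = 10.0568, x_2* = 8.0165

MRS = 3·(x_2−8)/(x_1−10). Tangency with p_1/p_2 gives x_2−8 = (1/3)·(p_1/p_2)·(x_1−10).
Substituting into the budget: x_1* = 10 + 0.75·(M − 10·p_1 − 8·p_2)/p_1, and x_2* = 8 + 0.25·(…)/p_2.
Discretionary income = 178 − 10·9.25 − 8·10.6 = 0.7; x_1* = 10 + 0.75·0.7/9.25 = 10.0568; x_2* = 8 + 0.25·0.7/10.6 = 8.0165.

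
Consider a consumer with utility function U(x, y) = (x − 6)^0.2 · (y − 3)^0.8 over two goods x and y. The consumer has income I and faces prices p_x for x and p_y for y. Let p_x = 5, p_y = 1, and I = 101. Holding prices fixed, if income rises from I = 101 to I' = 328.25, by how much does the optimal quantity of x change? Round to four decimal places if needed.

Let x' = x−6, y' = y−3. MRS = (1/4)·y'/x' = p_x/p_y.
After buying the subsistence bundle (6, 3), a share 0.2 of the remaining income goes to x: x* = 6 + 0.2·(I − 6p_x − 3p_y)/p_x.
Discretionary income = 101 − 6·5 − 3·1 = 68; x* = 6 + 0.2·68/5 = 8.72.
At I' = 328.25: x* = 17.81. Change: 17.81 − 8.72 = 9.09.

Δx* = 9.09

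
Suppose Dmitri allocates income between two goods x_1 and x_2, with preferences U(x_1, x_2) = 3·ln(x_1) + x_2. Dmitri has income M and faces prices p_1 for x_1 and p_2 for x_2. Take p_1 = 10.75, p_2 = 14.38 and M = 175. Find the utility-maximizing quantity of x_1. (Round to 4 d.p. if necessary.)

So x_1*(p_1,p_2) = 3·p_2/p_1, independent of income; and x_2* = (M − 3·p_2)/p_2.
At the given prices: x_1* = 3·14.38/10.75 = 4.013.

x_1* = 4.013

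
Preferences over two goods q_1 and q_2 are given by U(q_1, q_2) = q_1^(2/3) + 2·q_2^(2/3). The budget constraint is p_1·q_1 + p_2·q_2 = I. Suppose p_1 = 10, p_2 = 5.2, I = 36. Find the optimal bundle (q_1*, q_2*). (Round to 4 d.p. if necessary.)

q_1* = 0.1177, q_2* = 6.6967

From the CES first-order condition, (1/2)·(q_2/q_1)^(1/3) = p_1/p_2.
Hence q_2/q_1 = (2·p_1/p_2)^(1/(1/3)), i.e. raised to the 3 power.
Substitute q_2 = (q_2/q_1)·q_1 into the budget: q_1* = I/(p_1 + p_2·(q_2/q_1)).
Numerically q_2/q_1 = 56.895767, so q_1* = 36/(10 + 5.2·56.895767) = 0.1177 and q_2* = 56.895767·0.1177 = 6.6967.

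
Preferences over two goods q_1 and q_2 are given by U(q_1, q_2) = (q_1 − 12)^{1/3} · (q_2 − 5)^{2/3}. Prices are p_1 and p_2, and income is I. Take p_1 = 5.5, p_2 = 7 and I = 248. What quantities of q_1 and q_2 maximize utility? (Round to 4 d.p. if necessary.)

q_1* = 20.9091, q_2* = 19

This is Cobb-Douglas in (q_1−12, q_2−5): tangency gives 1/3·p_2·(q_2−5) = 2/3·p_1·(q_1−12).
After buying the subsistence bundle (12, 5), a share 1/3 of the remaining income goes to q_1: q_1* = 12 + 1/3·(I − 12p_1 − 5p_2)/p_1.
Discretionary income = 248 − 12·5.5 − 5·7 = 147; q_1* = 12 + 1/3·147/5.5 = 20.9091; q_2* = 5 + 2/3·147/7 = 19.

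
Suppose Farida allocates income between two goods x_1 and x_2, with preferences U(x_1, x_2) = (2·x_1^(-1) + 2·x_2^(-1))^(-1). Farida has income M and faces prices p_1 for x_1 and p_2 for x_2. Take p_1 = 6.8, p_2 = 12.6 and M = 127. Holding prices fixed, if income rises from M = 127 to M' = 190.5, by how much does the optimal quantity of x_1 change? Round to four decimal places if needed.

MRS = MU_x_1/MU_x_2 = (x_2/x_1)^(2). Set equal to p_1/p_2.
Hence x_2/x_1 = (p_1/p_2)^(1/(2)), i.e. raised to the 0.5 power.
Substitute x_2 = (x_2/x_1)·x_1 into the budget: x_1* = M/(p_1 + p_2·(x_2/x_1)).
Numerically x_2/x_1 = 0.734631, so x_1* = 127/(6.8 + 12.6·0.734631) = 7.9096.
At M' = 190.5: x_1* = 11.8645. Change: 11.8645 − 7.9096 = 3.9548.

Δx_1* = 3.9548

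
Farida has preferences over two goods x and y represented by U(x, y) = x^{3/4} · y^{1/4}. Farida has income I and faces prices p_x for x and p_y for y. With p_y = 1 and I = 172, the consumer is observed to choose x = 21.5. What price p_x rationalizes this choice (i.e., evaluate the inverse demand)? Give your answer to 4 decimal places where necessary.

The MRS is 3·y/x. Set MRS = p_x/p_y.
So 0.75·p_y·y = 0.25·p_x·x; combined with the budget, a share 0.75 of income goes to x.
Demand: x*(p_x,p_y,I) = 0.75·I/p_x and y* = 0.25·I/p_y.
Set x* = 21.5 in the demand function and solve for p_x: p_x = 6.

p_x = 6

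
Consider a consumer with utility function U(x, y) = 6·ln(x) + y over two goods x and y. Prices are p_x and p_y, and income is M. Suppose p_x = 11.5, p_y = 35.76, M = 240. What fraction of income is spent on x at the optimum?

share on x = 0.894

Set MRS = p_x/p_y: (6/x)/1 = p_x/p_y.
So x*(p_x,p_y) = 6·p_y/p_x, independent of income; and y* = (M − 6·p_y)/p_y.
At the given prices: x* = 6·35.76/11.5 = 18.6574, and y* = 0.7114.
Expenditure on x: 11.5·18.6574 = 214.56; share = 0.894.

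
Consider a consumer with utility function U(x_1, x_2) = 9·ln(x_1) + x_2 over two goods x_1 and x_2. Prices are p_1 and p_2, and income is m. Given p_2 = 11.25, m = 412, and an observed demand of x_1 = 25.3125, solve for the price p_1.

MU_x_1 = 9/x_1, MU_x_2 = 1. Tangency: 9/x_1 = p_1/p_2.
So x_1*(p_1,p_2) = 9·p_2/p_1, independent of income; and x_2* = (m − 9·p_2)/p_2.
Set x_1* = 25.3125 in the demand function and solve for p_1: p_1 = 4.

p_1 = 4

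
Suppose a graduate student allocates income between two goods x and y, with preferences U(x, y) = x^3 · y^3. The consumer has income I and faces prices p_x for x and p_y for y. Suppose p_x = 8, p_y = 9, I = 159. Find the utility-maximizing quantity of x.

MU_x/MU_y = (3·y)/(3·x); tangency sets this equal to p_x/p_y.
Rearranging, p_y·y = p_x·x. Substituting into the budget gives p_x·x·(1 + 1) = I.
Demand: x*(p_x,p_y,I) = 0.5·I/p_x and y* = 0.5·I/p_y.
At p_x=8, p_y=9, I=159: x* = 0.5·159/8 = 9.9375.

x* = 9.9375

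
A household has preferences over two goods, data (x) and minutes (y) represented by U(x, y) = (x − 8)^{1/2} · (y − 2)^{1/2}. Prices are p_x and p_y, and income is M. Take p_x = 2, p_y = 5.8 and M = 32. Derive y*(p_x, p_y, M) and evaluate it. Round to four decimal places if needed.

y* = 2.3793

Discretionary income = 32 − 8·2 − 2·5.8 = 4.4; y* = 2 + 0.5·4.4/5.8 = 2.3793.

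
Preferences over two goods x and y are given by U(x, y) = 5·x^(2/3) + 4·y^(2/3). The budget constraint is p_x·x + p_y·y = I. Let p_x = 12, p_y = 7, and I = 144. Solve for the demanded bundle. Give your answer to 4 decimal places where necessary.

From the CES first-order condition, (5/4)·(y/x)^(1/3) = p_x/p_y.
Hence y/x = ((4/5)·p_x/p_y)^(1/(1/3)), i.e. raised to the 3 power.
With the ratio pinned down, the budget gives x* = I/(p_x + p_y·(y/x)) and y* = (y/x)·x*.
Numerically y/x = 2.579405, so x* = 144/(12 + 7·2.579405) = 4.7911 and y* = 2.579405·4.7911 = 12.3581.

x* = 4.7911, y* = 12.3581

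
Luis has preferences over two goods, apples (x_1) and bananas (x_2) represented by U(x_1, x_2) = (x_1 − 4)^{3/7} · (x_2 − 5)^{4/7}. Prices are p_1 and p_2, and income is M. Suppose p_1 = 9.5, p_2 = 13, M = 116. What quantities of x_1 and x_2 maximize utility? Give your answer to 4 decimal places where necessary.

MRS = (3/4)·(x_2−5)/(x_1−4). Tangency with p_1/p_2 gives x_2−5 = (4/3)·(p_1/p_2)·(x_1−4).
Substituting into the budget: x_1* = 4 + 3/7·(M − 4·p_1 − 5·p_2)/p_1, and x_2* = 5 + 4/7·(…)/p_2.
Discretionary income = 116 − 4·9.5 − 5·13 = 13; x_1* = 4 + 3/7·13/9.5 = 4.5865; x_2* = 5 + 4/7·13/13 = 5.5714.

x_1* = 4.5865, x_2* = 5.5714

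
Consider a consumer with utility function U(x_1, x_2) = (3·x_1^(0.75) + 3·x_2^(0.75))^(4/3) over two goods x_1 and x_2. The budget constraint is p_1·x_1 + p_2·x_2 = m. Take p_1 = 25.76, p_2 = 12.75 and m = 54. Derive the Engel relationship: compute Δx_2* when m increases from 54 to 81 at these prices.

Δx_2* = 1.8886

MRS = MU_x_1/MU_x_2 = (x_2/x_1)^(0.25). Set equal to p_1/p_2.
Hence x_2/x_1 = (p_1/p_2)^(1/(0.25)), i.e. raised to the 4 power.
Substitute x_2 = (x_2/x_1)·x_1 into the budget: x_1* = m/(p_1 + p_2·(x_2/x_1)).
Numerically x_2/x_1 = 16.662597, so x_1* = 54/(25.76 + 12.75·16.662597) = 0.2267 and x_2* = 16.662597·0.2267 = 3.7773.
At m' = 81: x_2* = 5.6659. Change: 5.6659 − 3.7773 = 1.8886.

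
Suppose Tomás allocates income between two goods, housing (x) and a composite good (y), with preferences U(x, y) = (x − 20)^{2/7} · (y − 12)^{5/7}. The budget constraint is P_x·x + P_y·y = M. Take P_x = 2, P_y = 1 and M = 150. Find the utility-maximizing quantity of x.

Substituting into the budget: x* = 20 + 2/7·(M − 20·P_x − 12·P_y)/P_x, and y* = 12 + 5/7·(…)/P_y.
Discretionary income = 150 − 20·2 − 12·1 = 98; x* = 20 + 2/7·98/2 = 34.

x* = 34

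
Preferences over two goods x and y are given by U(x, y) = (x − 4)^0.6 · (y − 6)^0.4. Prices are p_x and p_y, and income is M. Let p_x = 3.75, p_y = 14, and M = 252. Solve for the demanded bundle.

x* = 28.48, y* = 10.3714

MRS = (3/2)·(y−6)/(x−4). Tangency with p_x/p_y gives y−6 = (2/3)·(p_x/p_y)·(x−4).
Substituting into the budget: x* = 4 + 0.6·(M − 4·p_x − 6·p_y)/p_x, and y* = 6 + 0.4·(…)/p_y.
Discretionary income = 252 − 4·3.75 − 6·14 = 153; x* = 4 + 0.6·153/3.75 = 28.48; y* = 6 + 0.4·153/14 = 10.3714.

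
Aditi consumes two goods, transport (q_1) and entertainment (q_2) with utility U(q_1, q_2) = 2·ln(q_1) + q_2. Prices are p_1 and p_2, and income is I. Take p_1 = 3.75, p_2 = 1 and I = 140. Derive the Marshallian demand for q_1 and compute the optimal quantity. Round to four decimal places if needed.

Set MRS = p_1/p_2: (2/q_1)/1 = p_1/p_2.
So q_1*(p_1,p_2) = 2·p_2/p_1, independent of income; and q_2* = (I − 2·p_2)/p_2.
At the given prices: q_1* = 2·1/3.75 = 0.5333.

q_1* = 0.5333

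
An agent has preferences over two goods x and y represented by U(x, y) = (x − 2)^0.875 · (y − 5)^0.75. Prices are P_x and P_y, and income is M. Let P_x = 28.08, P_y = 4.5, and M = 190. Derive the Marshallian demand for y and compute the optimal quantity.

Let x' = x−2, y' = y−5. MRS = (7/6)·y'/x' = P_x/P_y.
Substituting into the budget: x* = 2 + 7/13·(M − 2·P_x − 5·P_y)/P_x, and y* = 5 + 6/13·(…)/P_y.
Discretionary income = 190 − 2·28.08 − 5·4.5 = 111.34; y* = 5 + 6/13·111.34/4.5 = 16.4195.

y* = 16.4195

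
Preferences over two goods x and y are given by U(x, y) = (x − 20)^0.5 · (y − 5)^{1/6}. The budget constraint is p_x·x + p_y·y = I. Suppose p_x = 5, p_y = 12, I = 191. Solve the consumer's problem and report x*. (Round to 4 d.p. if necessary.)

After buying the subsistence bundle (20, 5), a share 0.75 of the remaining income goes to x: x* = 20 + 0.75·(I − 20p_x − 5p_y)/p_x.
Discretionary income = 191 − 20·5 − 5·12 = 31; x* = 20 + 0.75·31/5 = 24.65.

x* = 24.65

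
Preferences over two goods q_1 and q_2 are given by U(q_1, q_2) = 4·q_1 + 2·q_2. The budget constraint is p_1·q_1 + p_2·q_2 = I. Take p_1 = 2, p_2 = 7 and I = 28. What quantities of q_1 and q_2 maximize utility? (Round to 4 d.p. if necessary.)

Linear utility — the consumer picks whichever good has higher MU/price: 4/2 = 2 vs 2/7 = 0.2857.
q_1 gives more utility per dollar, so spend all income on q_1: q_1* = I/p_1, q_2* = 0.
Numerically: q_1* = 14, q_2* = 0.

q_1* = 14, q_2* = 0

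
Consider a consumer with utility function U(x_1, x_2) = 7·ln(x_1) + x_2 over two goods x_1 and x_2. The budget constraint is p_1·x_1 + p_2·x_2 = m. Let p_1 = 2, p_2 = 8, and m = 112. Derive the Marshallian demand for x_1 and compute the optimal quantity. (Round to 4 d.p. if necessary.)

x_1* = 28

MU_x_1 = 7/x_1, MU_x_2 = 1. Tangency: 7/x_1 = p_1/p_2.
So x_1*(p_1,p_2) = 7·p_2/p_1, independent of income; and x_2* = (m − 7·p_2)/p_2.
At the given prices: x_1* = 7·8/2 = 28.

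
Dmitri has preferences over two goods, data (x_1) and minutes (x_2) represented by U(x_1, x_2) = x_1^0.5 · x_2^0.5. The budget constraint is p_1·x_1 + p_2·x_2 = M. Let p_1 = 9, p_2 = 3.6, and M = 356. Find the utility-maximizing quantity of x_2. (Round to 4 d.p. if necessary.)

Tangency: MRS = x_2/x_1 = p_1/p_2.
So 0.5·p_2·x_2 = 0.5·p_1·x_1; combined with the budget, a share 0.5 of income goes to x_1.
Demand: x_1*(p_1,p_2,M) = 0.5·M/p_1 and x_2* = 0.5·M/p_2.
At p_1=9, p_2=3.6, M=356: x_2* = 0.5·356/3.6 = 49.4444.

x_2* = 49.4444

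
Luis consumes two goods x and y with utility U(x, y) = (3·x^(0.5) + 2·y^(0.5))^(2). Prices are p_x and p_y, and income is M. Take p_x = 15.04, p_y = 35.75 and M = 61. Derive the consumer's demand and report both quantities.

MU_x ∝ 3·x^(-0.5), MU_y ∝ 2·y^(-0.5), so MRS = (3/2)·(y/x)^(0.5) = p_x/p_y.
Hence y/x = ((2/3)·p_x/p_y)^(1/(0.5)), i.e. raised to the 2 power.
With the ratio pinned down, the budget gives x* = M/(p_x + p_y·(y/x)) and y* = (y/x)·x*.
Numerically y/x = 0.078661, so x* = 61/(15.04 + 35.75·0.078661) = 3.417 and y* = 0.078661·3.417 = 0.2688.

x* = 3.417, y* = 0.2688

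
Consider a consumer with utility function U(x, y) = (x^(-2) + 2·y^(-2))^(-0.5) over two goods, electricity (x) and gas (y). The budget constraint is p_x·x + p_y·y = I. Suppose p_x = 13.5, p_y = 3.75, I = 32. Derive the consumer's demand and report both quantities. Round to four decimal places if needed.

x* = 1.5428, y* = 2.9792

Substitute y = (y/x)·x into the budget: x* = I/(p_x + p_y·(y/x)).
Numerically y/x = 1.930979, so x* = 32/(13.5 + 3.75·1.930979) = 1.5428 and y* = 1.930979·1.5428 = 2.9792.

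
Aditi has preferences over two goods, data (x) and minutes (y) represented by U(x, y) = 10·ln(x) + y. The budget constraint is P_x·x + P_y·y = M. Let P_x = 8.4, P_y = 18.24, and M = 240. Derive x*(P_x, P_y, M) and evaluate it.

MU_x = 10/x, MU_y = 1. Tangency: 10/x = P_x/P_y.
So x*(P_x,P_y) = 10·P_y/P_x, independent of income; and y* = (M − 10·P_y)/P_y.
At the given prices: x* = 10·18.24/8.4 = 21.7143.

x* = 21.7143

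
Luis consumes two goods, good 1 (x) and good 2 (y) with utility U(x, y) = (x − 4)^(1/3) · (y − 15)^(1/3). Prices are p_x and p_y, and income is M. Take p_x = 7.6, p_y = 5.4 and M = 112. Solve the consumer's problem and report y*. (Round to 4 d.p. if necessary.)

y* = 15.0556

MRS = (y−15)/(x−4). Tangency with p_x/p_y gives y−15 = (p_x/p_y)·(x−4).
After buying the subsistence bundle (4, 15), a share 0.5 of the remaining income goes to x: x* = 4 + 0.5·(M − 4p_x − 15p_y)/p_x.
Discretionary income = 112 − 4·7.6 − 15·5.4 = 0.6; y* = 15 + 0.5·0.6/5.4 = 15.0556.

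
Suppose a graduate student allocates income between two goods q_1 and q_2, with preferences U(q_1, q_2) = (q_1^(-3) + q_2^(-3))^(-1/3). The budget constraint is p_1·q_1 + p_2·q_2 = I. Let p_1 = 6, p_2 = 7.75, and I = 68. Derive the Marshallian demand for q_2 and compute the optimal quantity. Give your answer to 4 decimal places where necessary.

q_2* = 4.8069

Numerically q_2/q_1 = 0.938021, so q_1* = 68/(6 + 7.75·0.938021) = 5.1245 and q_2* = 0.938021·5.1245 = 4.8069.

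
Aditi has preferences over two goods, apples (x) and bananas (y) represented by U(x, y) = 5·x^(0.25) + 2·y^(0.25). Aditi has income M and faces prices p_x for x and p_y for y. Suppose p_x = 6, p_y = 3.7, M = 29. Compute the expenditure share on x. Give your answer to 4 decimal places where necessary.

share on x = 0.7428

MRS = MU_x/MU_y = (5/2)·(y/x)^(0.75). Set equal to p_x/p_y.
Solve for the ratio: y/x = [(2/5)·p_x/p_y]^(4/3).
Substitute y = (y/x)·x into the budget: x* = M/(p_x + p_y·(y/x)).
Numerically y/x = 0.561495, so x* = 29/(6 + 3.7·0.561495) = 3.5902 and y* = 0.561495·3.5902 = 2.0159.
Expenditure on x: 6·3.5902 = 21.5412; share = 0.7428.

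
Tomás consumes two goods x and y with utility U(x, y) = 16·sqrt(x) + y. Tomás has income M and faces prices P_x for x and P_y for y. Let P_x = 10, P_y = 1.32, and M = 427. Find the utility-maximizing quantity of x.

x* = 1.1151

Set MRS = P_x/P_y: 8·x^(−1/2) = P_x/P_y.
Thus x* = (8·P_y/P_x)² — independent of M — with the rest of income spent on y.
Plugging in: x* = (8·1.32/10)² = 1.1151.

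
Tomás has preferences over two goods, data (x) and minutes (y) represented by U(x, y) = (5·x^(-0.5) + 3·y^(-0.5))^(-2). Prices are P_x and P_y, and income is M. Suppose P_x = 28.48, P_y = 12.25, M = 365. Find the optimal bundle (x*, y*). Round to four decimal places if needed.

With the ratio pinned down, the budget gives x* = M/(P_x + P_y·(y/x)) and y* = (y/x)·x*.
Numerically y/x = 1.248447, so x* = 365/(28.48 + 12.25·1.248447) = 8.3384 and y* = 1.248447·8.3384 = 10.41.

x* = 8.3384, y* = 10.41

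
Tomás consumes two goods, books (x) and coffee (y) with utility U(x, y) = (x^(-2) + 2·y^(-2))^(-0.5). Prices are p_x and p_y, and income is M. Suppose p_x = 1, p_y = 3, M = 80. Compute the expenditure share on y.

share on y = 0.7238

MRS = MU_x/MU_y = (1/2)·(y/x)^(3). Set equal to p_x/p_y.
Solve for the ratio: y/x = [2·p_x/p_y]^(1/3).
Substitute y = (y/x)·x into the budget: x* = M/(p_x + p_y·(y/x)).
Numerically y/x = 0.87358, so x* = 80/(1 + 3·0.87358) = 22.0949 and y* = 0.87358·22.0949 = 19.3017.
Expenditure on y: 3·19.3017 = 57.9051; share = 0.7238.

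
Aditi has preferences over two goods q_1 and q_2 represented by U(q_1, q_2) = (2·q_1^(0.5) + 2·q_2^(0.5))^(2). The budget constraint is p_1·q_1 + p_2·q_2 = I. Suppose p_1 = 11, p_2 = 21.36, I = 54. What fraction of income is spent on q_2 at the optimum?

share on q_2 = 0.3399

MU_q_1 ∝ 2·q_1^(-0.5), MU_q_2 ∝ 2·q_2^(-0.5), so MRS = (q_2/q_1)^(0.5) = p_1/p_2.
Solve for the ratio: q_2/q_1 = [p_1/p_2]^(2).
With the ratio pinned down, the budget gives q_1* = I/(p_1 + p_2·(q_2/q_1)) and q_2* = (q_2/q_1)·q_1*.
Numerically q_2/q_1 = 0.265206, so q_1* = 54/(11 + 21.36·0.265206) = 3.2404 and q_2* = 0.265206·3.2404 = 0.8594.
Expenditure on q_2: 21.36·0.8594 = 18.356; share = 0.3399.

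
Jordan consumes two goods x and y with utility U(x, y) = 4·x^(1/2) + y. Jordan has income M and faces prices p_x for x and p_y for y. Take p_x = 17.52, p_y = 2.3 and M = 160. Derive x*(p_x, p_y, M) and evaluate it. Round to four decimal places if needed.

Set MRS = p_x/p_y: 2·x^(−1/2) = p_x/p_y.
Thus x* = (2·p_y/p_x)² — independent of M — with the rest of income spent on y.
Plugging in: x* = (2·2.3/17.52)² = 0.0689.

x* = 0.0689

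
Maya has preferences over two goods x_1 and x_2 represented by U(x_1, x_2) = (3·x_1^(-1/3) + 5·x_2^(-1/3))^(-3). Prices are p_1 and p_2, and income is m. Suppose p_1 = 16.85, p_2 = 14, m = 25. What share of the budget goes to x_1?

share on x_1 = 0.4166

From the CES first-order condition, (3/5)·(x_2/x_1)^(4/3) = p_1/p_2.
Hence x_2/x_1 = ((5/3)·p_1/p_2)^(1/(4/3)), i.e. raised to the 0.75 power.
With the ratio pinned down, the budget gives x_1* = m/(p_1 + p_2·(x_2/x_1)) and x_2* = (x_2/x_1)·x_1*.
Numerically x_2/x_1 = 1.685545, so x_1* = 25/(16.85 + 14·1.685545) = 0.6181 and x_2* = 1.685545·0.6181 = 1.0418.
Expenditure on x_1: 16.85·0.6181 = 10.4147; share = 0.4166.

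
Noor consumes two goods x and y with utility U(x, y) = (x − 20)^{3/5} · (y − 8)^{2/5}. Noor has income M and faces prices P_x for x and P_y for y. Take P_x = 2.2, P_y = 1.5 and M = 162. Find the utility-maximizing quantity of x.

x* = 48.9091

Discretionary income = 162 − 20·2.2 − 8·1.5 = 106; x* = 20 + 0.6·106/2.2 = 48.9091.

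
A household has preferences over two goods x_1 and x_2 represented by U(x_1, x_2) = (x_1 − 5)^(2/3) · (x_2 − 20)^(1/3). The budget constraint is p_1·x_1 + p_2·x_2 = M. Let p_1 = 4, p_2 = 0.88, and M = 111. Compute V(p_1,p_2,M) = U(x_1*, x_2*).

V = 16.084

Let x_1' = x_1−5, x_2' = x_2−20. MRS = 2·x_2'/x_1' = p_1/p_2.
After buying the subsistence bundle (5, 20), a share 2/3 of the remaining income goes to x_1: x_1* = 5 + 2/3·(M − 5p_1 − 20p_2)/p_1.
Discretionary income = 111 − 5·4 − 20·0.88 = 73.4; x_1* = 5 + 2/3·73.4/4 = 17.2333; x_2* = 20 + 1/3·73.4/0.88 = 47.803.
Utility at the optimum: U(17.2333, 47.803) = 16.084.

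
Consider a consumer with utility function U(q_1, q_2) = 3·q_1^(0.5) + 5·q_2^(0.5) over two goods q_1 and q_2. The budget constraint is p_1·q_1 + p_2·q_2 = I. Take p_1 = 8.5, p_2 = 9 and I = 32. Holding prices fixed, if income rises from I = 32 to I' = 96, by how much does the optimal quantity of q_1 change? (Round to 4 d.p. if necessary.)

Substitute q_2 = (q_2/q_1)·q_1 into the budget: q_1* = I/(p_1 + p_2·(q_2/q_1)).
Numerically q_2/q_1 = 2.477709, so q_1* = 32/(8.5 + 9·2.477709) = 1.039.
At I' = 96: q_1* = 3.1169. Change: 3.1169 − 1.039 = 2.078.

Δq_1* = 2.078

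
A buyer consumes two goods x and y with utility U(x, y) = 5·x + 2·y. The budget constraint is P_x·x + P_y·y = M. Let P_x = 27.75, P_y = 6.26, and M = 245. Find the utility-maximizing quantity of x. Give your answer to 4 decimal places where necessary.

x* = 0

Perfect substitutes: compare marginal utility per dollar. 5/P_x vs 2/P_y → 0.1802 vs 0.3195.
y gives more utility per dollar, so spend all income on y: y* = M/P_y, x* = 0.
Numerically: x* = 0, y* = 39.1374.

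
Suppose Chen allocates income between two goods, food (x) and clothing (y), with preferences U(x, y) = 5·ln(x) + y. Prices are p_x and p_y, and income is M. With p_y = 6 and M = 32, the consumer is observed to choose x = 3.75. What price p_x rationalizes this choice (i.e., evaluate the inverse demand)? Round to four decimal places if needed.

p_x = 8

MU_x = 5/x, MU_y = 1. Tangency: 5/x = p_x/p_y.
So x*(p_x,p_y) = 5·p_y/p_x, independent of income; and y* = (M − 5·p_y)/p_y.
Set x* = 3.75 in the demand function and solve for p_x: p_x = 8.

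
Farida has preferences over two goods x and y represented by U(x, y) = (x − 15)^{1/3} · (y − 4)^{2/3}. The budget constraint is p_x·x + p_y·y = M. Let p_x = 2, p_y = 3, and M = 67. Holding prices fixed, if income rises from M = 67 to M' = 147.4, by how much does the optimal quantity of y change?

Δy* = 17.8667

Let x' = x−15, y' = y−4. MRS = (1/2)·y'/x' = p_x/p_y.
After buying the subsistence bundle (15, 4), a share 1/3 of the remaining income goes to x: x* = 15 + 1/3·(M − 15p_x − 4p_y)/p_x.
Discretionary income = 67 − 15·2 − 4·3 = 25; y* = 4 + 2/3·25/3 = 9.5556.
At M' = 147.4: y* = 27.4222. Change: 27.4222 − 9.5556 = 17.8667.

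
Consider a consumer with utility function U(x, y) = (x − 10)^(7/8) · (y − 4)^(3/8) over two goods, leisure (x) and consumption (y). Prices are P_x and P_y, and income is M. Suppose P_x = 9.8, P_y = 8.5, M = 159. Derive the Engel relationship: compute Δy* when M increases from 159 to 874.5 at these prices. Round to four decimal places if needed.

After buying the subsistence bundle (10, 4), a share 0.7 of the remaining income goes to x: x* = 10 + 0.7·(M − 10P_x − 4P_y)/P_x.
Discretionary income = 159 − 10·9.8 − 4·8.5 = 27; y* = 4 + 0.3·27/8.5 = 4.9529.
At M' = 874.5: y* = 30.2059. Change: 30.2059 − 4.9529 = 25.2529.

Δy* = 25.2529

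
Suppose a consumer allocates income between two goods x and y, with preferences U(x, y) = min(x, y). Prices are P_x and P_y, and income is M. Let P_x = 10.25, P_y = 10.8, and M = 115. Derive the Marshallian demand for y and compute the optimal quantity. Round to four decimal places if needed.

y* = 5.4632

Leontief preferences: the optimum is at the kink where x/1 = y/1, i.e. y = x.
Budget: P_x·x + P_y·x = M, so (P_x + P_y)·x = M.
Demand: x*(P_x,P_y,M) = M/(P_x + P_y), y* = M/(P_x + P_y).
Here 10.25 + 10.8 = 21.05, giving y* = 5.4632.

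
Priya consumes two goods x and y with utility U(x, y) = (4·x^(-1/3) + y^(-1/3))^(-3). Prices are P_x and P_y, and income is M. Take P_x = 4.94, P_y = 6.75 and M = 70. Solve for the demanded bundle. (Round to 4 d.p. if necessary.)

x* = 10.2514, y* = 2.8678

From the CES first-order condition, 4·(y/x)^(4/3) = P_x/P_y.
Solve for the ratio: y/x = [(1/4)·P_x/P_y]^(0.75).
Substitute y = (y/x)·x into the budget: x* = M/(P_x + P_y·(y/x)).
Numerically y/x = 0.279751, so x* = 70/(4.94 + 6.75·0.279751) = 10.2514 and y* = 0.279751·10.2514 = 2.8678.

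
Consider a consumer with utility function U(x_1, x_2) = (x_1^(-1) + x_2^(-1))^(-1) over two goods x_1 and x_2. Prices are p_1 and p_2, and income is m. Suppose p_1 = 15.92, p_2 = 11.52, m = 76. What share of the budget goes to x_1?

share on x_1 = 0.5403

Numerically x_2/x_1 = 1.175561, so x_1* = 76/(15.92 + 11.52·1.175561) = 2.5796 and x_2* = 1.175561·2.5796 = 3.0324.
Expenditure on x_1: 15.92·2.5796 = 41.0665; share = 0.5403.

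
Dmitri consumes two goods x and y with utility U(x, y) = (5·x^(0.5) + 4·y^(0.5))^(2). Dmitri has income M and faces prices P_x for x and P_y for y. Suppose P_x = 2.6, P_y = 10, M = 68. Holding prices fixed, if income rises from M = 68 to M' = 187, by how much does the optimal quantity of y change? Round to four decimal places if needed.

Δy* = 1.6977

MU_x ∝ 5·x^(-0.5), MU_y ∝ 4·y^(-0.5), so MRS = (5/4)·(y/x)^(0.5) = P_x/P_y.
Solve for the ratio: y/x = [(4/5)·P_x/P_y]^(2).
Substitute y = (y/x)·x into the budget: x* = M/(P_x + P_y·(y/x)).
Numerically y/x = 0.043264, so x* = 68/(2.6 + 10·0.043264) = 22.4227 and y* = 0.043264·22.4227 = 0.9701.
At M' = 187: y* = 2.6678. Change: 2.6678 − 0.9701 = 1.6977.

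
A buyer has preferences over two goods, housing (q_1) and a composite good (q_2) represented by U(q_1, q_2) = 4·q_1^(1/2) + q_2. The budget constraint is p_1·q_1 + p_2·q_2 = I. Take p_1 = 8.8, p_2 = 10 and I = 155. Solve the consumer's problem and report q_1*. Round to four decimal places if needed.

Set MRS = p_1/p_2: 2·q_1^(−1/2) = p_1/p_2.
Solve: √q_1 = 2·p_2/p_1, so q_1*(p_1,p_2) = (2·p_2/p_1)², and q_2* = (I − p_1·q_1*)/p_2.
Plugging in: q_1* = (2·10/8.8)² = 5.1653.

q_1* = 5.1653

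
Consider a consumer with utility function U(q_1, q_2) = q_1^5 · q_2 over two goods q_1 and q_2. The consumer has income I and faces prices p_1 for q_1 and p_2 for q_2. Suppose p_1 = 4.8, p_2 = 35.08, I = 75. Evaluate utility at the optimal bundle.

Tangency: MRS = 5·q_2/q_1 = p_1/p_2.
So 5·p_2·q_2 = p_1·q_1; combined with the budget, a share 5/6 of income goes to q_1.
Demand: q_1*(p_1,p_2,I) = 5/6·I/p_1 and q_2* = 1/6·I/p_2.
At p_1=4.8, p_2=35.08, I=75: q_1* = 5/6·75/4.8 = 13.0208, q_2* = 0.3563.
Utility at the optimum: U(13.0208, 0.3563) = 133365.7551.

V = 133365.7551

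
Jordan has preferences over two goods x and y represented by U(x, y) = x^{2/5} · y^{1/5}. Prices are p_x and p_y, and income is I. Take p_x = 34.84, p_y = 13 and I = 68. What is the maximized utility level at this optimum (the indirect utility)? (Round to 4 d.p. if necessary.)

V = 1.2417

The MRS is 2·y/x. Set MRS = p_x/p_y.
Rearranging, p_y·y = (1/2)·p_x·x. Substituting into the budget gives p_x·x·(1 + (1/2)) = I.
Demand: x*(p_x,p_y,I) = 2/3·I/p_x and y* = 1/3·I/p_y.
At p_x=34.84, p_y=13, I=68: x* = 2/3·68/34.84 = 1.3012, y* = 1.7436.
Utility at the optimum: U(1.3012, 1.7436) = 1.2417.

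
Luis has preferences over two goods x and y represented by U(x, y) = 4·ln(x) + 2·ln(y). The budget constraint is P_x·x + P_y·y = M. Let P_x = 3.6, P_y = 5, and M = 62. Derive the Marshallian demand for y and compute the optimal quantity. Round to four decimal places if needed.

MU_x/MU_y = (4·y)/(2·x); tangency sets this equal to P_x/P_y.
Rearranging, P_y·y = (1/2)·P_x·x. Substituting into the budget gives P_x·x·(1 + (1/2)) = M.
Demand: x*(P_x,P_y,M) = 2/3·M/P_x and y* = 1/3·M/P_y.
At P_x=3.6, P_y=5, M=62: y* = 1/3·62/5 = 4.1333.

y* = 4.1333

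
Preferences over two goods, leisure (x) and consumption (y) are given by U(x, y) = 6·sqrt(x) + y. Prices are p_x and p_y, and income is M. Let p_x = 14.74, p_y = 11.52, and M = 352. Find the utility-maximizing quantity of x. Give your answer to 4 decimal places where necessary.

x* = 5.4973

Solve: √x = 3·p_y/p_x, so x*(p_x,p_y) = (3·p_y/p_x)², and y* = (M − p_x·x*)/p_y.
Plugging in: x* = (3·11.52/14.74)² = 5.4973.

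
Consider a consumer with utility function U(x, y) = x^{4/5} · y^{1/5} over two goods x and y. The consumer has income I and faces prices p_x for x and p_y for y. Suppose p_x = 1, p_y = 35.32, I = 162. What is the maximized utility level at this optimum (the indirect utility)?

Demand: x*(p_x,p_y,I) = 0.8·I/p_x and y* = 0.2·I/p_y.
At p_x=1, p_y=35.32, I=162: x* = 0.8·162/1 = 129.6, y* = 0.9173.
Utility at the optimum: U(129.6, 0.9173) = 48.1492.

V = 48.1492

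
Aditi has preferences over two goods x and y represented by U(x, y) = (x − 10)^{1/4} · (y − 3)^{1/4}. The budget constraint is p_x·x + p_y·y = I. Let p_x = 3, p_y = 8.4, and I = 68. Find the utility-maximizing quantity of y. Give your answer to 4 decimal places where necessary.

This is Cobb-Douglas in (x−10, y−3): tangency gives 0.25·p_y·(y−3) = 0.25·p_x·(x−10).
Substituting into the budget: x* = 10 + 0.5·(I − 10·p_x − 3·p_y)/p_x, and y* = 3 + 0.5·(…)/p_y.
Discretionary income = 68 − 10·3 − 3·8.4 = 12.8; y* = 3 + 0.5·12.8/8.4 = 3.7619.

y* = 3.7619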